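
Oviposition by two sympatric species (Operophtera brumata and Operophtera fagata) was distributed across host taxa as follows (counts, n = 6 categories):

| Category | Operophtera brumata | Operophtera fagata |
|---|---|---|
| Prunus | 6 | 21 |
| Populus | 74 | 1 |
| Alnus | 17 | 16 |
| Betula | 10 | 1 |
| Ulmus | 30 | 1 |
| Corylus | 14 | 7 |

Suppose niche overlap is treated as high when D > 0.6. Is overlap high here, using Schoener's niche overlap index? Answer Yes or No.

No

Proportions for Operophtera brumata (n=151): 6/151=0.0397, 74/151=0.4901, 17/151=0.1126, 10/151=0.0662, 30/151=0.1987, 14/151=0.0927
Proportions for Operophtera fagata (n=47): 21/47=0.4468, 1/47=0.0213, 16/47=0.3404, 1/47=0.0213, 1/47=0.0213, 7/47=0.1489
Σ|p₁ᵢ − p₂ᵢ| = 0.4071 + 0.4688 + 0.2278 + 0.0449 + 0.1774 + 0.0562 = 1.3822
D = 1 − ½ × 1.3822 = 1 − 0.69110 = 0.30890
D = 0.30890 < 0.6 → No.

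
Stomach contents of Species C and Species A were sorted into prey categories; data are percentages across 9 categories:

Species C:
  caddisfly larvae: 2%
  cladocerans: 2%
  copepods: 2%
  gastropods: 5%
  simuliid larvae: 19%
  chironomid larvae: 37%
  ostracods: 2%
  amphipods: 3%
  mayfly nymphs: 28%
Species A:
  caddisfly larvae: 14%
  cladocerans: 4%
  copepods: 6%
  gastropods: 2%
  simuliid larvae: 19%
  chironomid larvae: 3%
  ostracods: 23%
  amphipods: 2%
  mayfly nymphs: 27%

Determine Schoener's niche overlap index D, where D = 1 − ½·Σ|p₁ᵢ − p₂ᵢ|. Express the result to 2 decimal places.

0.61

Convert percentages to proportions (divide by 100).
Σ|p₁ᵢ − p₂ᵢ| = 0.12 + 0.02 + 0.04 + 0.03 + 0.00 + 0.34 + 0.21 + 0.01 + 0.01 = 0.78
D = 1 − ½ × 0.78 = 1 − 0.390 = 0.6100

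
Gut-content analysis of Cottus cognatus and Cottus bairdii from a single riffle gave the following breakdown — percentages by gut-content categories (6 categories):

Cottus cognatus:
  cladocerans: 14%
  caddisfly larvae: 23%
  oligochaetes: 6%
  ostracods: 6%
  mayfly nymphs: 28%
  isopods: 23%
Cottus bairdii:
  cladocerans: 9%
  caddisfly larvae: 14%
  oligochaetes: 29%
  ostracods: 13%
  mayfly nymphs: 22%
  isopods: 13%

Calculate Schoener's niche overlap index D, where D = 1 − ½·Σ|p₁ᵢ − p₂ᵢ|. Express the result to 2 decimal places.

0.70

Convert percentages to proportions (divide by 100).
Σ|p₁ᵢ − p₂ᵢ| = 0.05 + 0.09 + 0.23 + 0.07 + 0.06 + 0.10 = 0.60
D = 1 − ½ × 0.60 = 1 − 0.300 = 0.7000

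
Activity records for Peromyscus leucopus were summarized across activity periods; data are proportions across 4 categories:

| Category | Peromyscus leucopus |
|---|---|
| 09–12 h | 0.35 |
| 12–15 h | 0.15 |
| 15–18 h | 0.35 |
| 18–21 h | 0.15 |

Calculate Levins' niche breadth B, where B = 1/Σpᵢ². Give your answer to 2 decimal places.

Σpᵢ² = 0.35² + 0.15² + 0.35² + 0.15² = 0.1225 + 0.0225 + 0.1225 + 0.0225 = 0.2900
B = 1 / 0.2900 = 3.4483

3.45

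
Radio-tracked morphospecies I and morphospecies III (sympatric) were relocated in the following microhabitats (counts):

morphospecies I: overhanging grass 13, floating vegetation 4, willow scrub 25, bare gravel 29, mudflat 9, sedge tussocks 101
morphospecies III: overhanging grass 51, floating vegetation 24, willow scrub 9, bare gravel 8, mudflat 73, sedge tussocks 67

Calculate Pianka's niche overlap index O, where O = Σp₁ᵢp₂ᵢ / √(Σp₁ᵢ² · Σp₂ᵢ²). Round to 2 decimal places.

Proportions for morphospecies I (n=181): 13/181=0.0718, 4/181=0.0221, 25/181=0.1381, 29/181=0.1602, 9/181=0.0497, 101/181=0.5580
Proportions for morphospecies III (n=232): 51/232=0.2198, 24/232=0.1034, 9/232=0.0388, 8/232=0.0345, 73/232=0.3147, 67/232=0.2888
Σ p₁ᵢp₂ᵢ = 0.015782 + 0.002285 + 0.005358 + 0.005527 + 0.015641 + 0.161150 = 0.205743
Σp_1ᵢ² = 0.0718² + 0.0221² + 0.1381² + 0.1602² + 0.0497² + 0.5580² = 0.005155 + 0.000488 + 0.019072 + 0.025664 + 0.002470 + 0.311364 = 0.364213
Σp_2ᵢ² = 0.2198² + 0.1034² + 0.0388² + 0.0345² + 0.3147² + 0.2888² = 0.048312 + 0.010692 + 0.001505 + 0.001190 + 0.099036 + 0.083405 = 0.244140
O = 0.205743 / √(0.364213 × 0.244140) = 0.205743 / 0.2981928 = 0.6900

0.69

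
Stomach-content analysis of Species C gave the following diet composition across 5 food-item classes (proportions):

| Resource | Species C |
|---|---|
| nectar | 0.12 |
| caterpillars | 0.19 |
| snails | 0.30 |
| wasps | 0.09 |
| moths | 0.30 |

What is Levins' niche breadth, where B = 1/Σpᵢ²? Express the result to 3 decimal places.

Σpᵢ² = 0.12² + 0.19² + 0.30² + 0.09² + 0.30² = 0.0144 + 0.0361 + 0.0900 + 0.0081 + 0.0900 = 0.2386
B = 1 / 0.2386 = 4.19111

4.191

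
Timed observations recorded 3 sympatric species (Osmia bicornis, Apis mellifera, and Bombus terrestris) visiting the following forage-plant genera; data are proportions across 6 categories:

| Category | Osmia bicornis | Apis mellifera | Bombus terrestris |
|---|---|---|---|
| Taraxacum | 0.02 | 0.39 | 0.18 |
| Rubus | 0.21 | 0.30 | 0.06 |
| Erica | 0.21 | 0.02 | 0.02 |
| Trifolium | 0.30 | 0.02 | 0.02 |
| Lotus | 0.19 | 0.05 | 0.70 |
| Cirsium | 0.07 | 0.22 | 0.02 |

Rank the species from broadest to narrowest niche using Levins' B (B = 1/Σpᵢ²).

Osmia bicornis > Apis mellifera > Bombus terrestris

Σp_bicoᵢ² = 0.02² + 0.21² + 0.21² + 0.30² + 0.19² + 0.07² = 0.0004 + 0.0441 + 0.0441 + 0.0900 + 0.0361 + 0.0049 = 0.2196
B_bico = 1 / 0.2196 = 4.5537
Σp_mellᵢ² = 0.39² + 0.30² + 0.02² + 0.02² + 0.05² + 0.22² = 0.1521 + 0.0900 + 0.0004 + 0.0004 + 0.0025 + 0.0484 = 0.2938
B_mell = 1 / 0.2938 = 3.4037
Σp_terrᵢ² = 0.18² + 0.06² + 0.02² + 0.02² + 0.70² + 0.02² = 0.0324 + 0.0036 + 0.0004 + 0.0004 + 0.4900 + 0.0004 = 0.5272
B_terr = 1 / 0.5272 = 1.8968
Ranking by B (broadest → narrowest): Osmia bicornis (4.55) > Apis mellifera (3.40) > Bombus terrestris (1.90)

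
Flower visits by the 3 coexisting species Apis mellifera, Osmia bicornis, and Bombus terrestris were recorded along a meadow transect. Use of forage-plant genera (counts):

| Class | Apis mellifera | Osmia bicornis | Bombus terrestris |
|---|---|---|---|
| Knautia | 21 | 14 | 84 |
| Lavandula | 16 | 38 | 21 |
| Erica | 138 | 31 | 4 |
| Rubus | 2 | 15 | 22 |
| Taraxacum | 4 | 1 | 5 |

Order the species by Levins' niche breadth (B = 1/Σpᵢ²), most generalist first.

Osmia bicornis > Bombus terrestris > Apis mellifera

Proportions for Apis mellifera (n=181): 21/181=0.1160, 16/181=0.0884, 138/181=0.7624, 2/181=0.0110, 4/181=0.0221
Proportions for Osmia bicornis (n=99): 14/99=0.1414, 38/99=0.3838, 31/99=0.3131, 15/99=0.1515, 1/99=0.0101
Proportions for Bombus terrestris (n=136): 84/136=0.6176, 21/136=0.1544, 4/136=0.0294, 22/136=0.1618, 5/136=0.0368
Σp_mellᵢ² = 0.1160² + 0.0884² + 0.7624² + 0.0110² + 0.0221² = 0.013456 + 0.007815 + 0.581254 + 0.000121 + 0.000488 = 0.603134
B_mell = 1 / 0.603134 = 1.6580
Σp_bicoᵢ² = 0.1414² + 0.3838² + 0.3131² + 0.1515² + 0.0101² = 0.019994 + 0.147302 + 0.098032 + 0.022952 + 0.000102 = 0.288382
B_bico = 1 / 0.288382 = 3.4676
Σp_terrᵢ² = 0.6176² + 0.1544² + 0.0294² + 0.1618² + 0.0368² = 0.381430 + 0.023839 + 0.000864 + 0.026179 + 0.001354 = 0.433666
B_terr = 1 / 0.433666 = 2.3059
Ranking by B (broadest → narrowest): Osmia bicornis (3.47) > Bombus terrestris (2.31) > Apis mellifera (1.66)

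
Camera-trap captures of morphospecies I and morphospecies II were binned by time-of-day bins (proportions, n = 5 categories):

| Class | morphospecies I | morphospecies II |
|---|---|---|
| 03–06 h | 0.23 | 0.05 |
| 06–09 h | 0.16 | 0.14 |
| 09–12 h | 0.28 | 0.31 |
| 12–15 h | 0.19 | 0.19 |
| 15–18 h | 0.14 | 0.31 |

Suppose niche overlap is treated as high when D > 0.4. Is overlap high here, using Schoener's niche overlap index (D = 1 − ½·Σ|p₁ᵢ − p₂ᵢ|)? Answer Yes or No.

Σ|p₁ᵢ − p₂ᵢ| = 0.18 + 0.02 + 0.03 + 0.00 + 0.17 = 0.40
D = 1 − ½ × 0.40 = 1 − 0.200 = 0.8000
D = 0.8000 > 0.4 → Yes.

Yes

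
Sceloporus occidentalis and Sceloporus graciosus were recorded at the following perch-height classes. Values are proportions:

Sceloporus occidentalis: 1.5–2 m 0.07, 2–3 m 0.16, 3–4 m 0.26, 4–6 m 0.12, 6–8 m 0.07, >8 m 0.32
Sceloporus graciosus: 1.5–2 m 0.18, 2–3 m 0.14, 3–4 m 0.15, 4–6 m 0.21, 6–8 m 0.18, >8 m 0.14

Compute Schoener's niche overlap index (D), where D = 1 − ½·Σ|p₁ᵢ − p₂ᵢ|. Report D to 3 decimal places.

Σ|p₁ᵢ − p₂ᵢ| = 0.11 + 0.02 + 0.11 + 0.09 + 0.11 + 0.18 = 0.62
D = 1 − ½ × 0.62 = 1 − 0.310 = 0.69000

0.690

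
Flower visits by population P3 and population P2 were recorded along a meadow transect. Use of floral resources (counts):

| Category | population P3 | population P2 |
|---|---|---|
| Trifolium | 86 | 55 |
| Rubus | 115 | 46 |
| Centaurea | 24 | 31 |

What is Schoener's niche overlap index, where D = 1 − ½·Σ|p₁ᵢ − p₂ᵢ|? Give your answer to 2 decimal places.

Proportions for population P3 (n=225): 86/225=0.3822, 115/225=0.5111, 24/225=0.1067
Proportions for population P2 (n=132): 55/132=0.4167, 46/132=0.3485, 31/132=0.2348
Σ|p₁ᵢ − p₂ᵢ| = 0.0345 + 0.1626 + 0.1281 = 0.3252
D = 1 − ½ × 0.3252 = 1 − 0.16260 = 0.83740

0.84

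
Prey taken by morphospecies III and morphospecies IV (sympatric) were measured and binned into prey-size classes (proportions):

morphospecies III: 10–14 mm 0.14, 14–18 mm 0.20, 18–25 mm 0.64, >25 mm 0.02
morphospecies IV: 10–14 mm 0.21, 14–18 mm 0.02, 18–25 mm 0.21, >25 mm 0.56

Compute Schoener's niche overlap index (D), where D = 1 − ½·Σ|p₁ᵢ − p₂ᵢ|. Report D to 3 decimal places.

0.390

Σ|p₁ᵢ − p₂ᵢ| = 0.07 + 0.18 + 0.43 + 0.54 = 1.22
D = 1 − ½ × 1.22 = 1 − 0.610 = 0.39000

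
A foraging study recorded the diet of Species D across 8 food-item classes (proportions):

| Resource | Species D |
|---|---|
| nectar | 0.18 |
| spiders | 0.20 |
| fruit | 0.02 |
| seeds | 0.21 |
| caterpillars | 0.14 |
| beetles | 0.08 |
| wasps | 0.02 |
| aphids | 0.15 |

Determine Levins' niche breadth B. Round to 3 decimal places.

6.031

Σpᵢ² = 0.18² + 0.20² + 0.02² + 0.21² + 0.14² + 0.08² + 0.02² + 0.15² = 0.0324 + 0.0400 + 0.0004 + 0.0441 + 0.0196 + 0.0064 + 0.0004 + 0.0225 = 0.1658
B = 1 / 0.1658 = 6.03136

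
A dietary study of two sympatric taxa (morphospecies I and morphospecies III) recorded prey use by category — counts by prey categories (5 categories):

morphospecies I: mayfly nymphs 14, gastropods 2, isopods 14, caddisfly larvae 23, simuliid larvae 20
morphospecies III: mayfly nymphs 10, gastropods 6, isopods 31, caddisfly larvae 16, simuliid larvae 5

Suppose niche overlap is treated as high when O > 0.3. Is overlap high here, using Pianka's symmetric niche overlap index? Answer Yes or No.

Yes

Proportions for morphospecies I (n=73): 14/73=0.1918, 2/73=0.0274, 14/73=0.1918, 23/73=0.3151, 20/73=0.2740
Proportions for morphospecies III (n=68): 10/68=0.1471, 6/68=0.0882, 31/68=0.4559, 16/68=0.2353, 5/68=0.0735
Σ p₁ᵢp₂ᵢ = 0.028214 + 0.002417 + 0.087442 + 0.074143 + 0.020139 = 0.212355
Σp_1ᵢ² = 0.1918² + 0.0274² + 0.1918² + 0.3151² + 0.2740² = 0.036787 + 0.000751 + 0.036787 + 0.099288 + 0.075076 = 0.248689
Σp_2ᵢ² = 0.1471² + 0.0882² + 0.4559² + 0.2353² + 0.0735² = 0.021638 + 0.007779 + 0.207845 + 0.055366 + 0.005402 = 0.298030
O = 0.212355 / √(0.248689 × 0.298030) = 0.212355 / 0.2722440 = 0.7800
O = 0.7800 > 0.3 → Yes.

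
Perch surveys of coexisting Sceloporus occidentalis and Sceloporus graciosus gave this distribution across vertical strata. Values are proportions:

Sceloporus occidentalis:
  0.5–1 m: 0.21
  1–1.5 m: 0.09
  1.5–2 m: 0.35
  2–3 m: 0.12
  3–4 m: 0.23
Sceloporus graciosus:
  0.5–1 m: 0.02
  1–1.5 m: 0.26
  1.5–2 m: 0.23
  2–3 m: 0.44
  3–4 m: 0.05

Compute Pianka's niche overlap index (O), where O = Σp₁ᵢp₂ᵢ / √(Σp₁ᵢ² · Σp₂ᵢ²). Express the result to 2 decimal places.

Σ p₁ᵢp₂ᵢ = 0.0042 + 0.0234 + 0.0805 + 0.0528 + 0.0115 = 0.1724
Σp_1ᵢ² = 0.21² + 0.09² + 0.35² + 0.12² + 0.23² = 0.0441 + 0.0081 + 0.1225 + 0.0144 + 0.0529 = 0.2420
Σp_2ᵢ² = 0.02² + 0.26² + 0.23² + 0.44² + 0.05² = 0.0004 + 0.0676 + 0.0529 + 0.1936 + 0.0025 = 0.3170
O = 0.1724 / √(0.2420 × 0.3170) = 0.1724 / 0.27697 = 0.6225

0.62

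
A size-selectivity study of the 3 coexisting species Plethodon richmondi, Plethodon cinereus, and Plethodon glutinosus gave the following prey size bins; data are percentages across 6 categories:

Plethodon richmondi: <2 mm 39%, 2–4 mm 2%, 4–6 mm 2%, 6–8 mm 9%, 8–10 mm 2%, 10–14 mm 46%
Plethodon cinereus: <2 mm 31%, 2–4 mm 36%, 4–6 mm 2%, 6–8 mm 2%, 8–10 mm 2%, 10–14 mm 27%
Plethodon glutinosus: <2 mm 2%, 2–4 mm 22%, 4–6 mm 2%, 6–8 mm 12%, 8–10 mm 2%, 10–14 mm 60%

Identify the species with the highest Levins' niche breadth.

Convert percentages to proportions (divide by 100).
Σp_richᵢ² = 0.39² + 0.02² + 0.02² + 0.09² + 0.02² + 0.46² = 0.1521 + 0.0004 + 0.0004 + 0.0081 + 0.0004 + 0.2116 = 0.3730
B_rich = 1 / 0.3730 = 2.6810
Σp_cineᵢ² = 0.31² + 0.36² + 0.02² + 0.02² + 0.02² + 0.27² = 0.0961 + 0.1296 + 0.0004 + 0.0004 + 0.0004 + 0.0729 = 0.2998
B_cine = 1 / 0.2998 = 3.3356
Σp_glutᵢ² = 0.02² + 0.22² + 0.02² + 0.12² + 0.02² + 0.60² = 0.0004 + 0.0484 + 0.0004 + 0.0144 + 0.0004 + 0.3600 = 0.4240
B_glut = 1 / 0.4240 = 2.3585
Highest B → broadest niche (most generalist): Plethodon cinereus (B = 3.34).

Plethodon cinereus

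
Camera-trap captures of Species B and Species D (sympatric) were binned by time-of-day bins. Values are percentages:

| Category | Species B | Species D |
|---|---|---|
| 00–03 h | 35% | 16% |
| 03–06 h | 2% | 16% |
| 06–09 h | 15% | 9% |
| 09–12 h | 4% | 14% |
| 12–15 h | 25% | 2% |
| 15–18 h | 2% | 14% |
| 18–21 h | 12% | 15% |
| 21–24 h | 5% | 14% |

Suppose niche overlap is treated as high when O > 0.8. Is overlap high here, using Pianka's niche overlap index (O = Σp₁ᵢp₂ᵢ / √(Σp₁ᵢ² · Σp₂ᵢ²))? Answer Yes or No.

No

Convert percentages to proportions (divide by 100).
Σ p₁ᵢp₂ᵢ = 0.0560 + 0.0032 + 0.0135 + 0.0056 + 0.0050 + 0.0028 + 0.0180 + 0.0070 = 0.1111
Σp_1ᵢ² = 0.35² + 0.02² + 0.15² + 0.04² + 0.25² + 0.02² + 0.12² + 0.05² = 0.1225 + 0.0004 + 0.0225 + 0.0016 + 0.0625 + 0.0004 + 0.0144 + 0.0025 = 0.2268
Σp_2ᵢ² = 0.16² + 0.16² + 0.09² + 0.14² + 0.02² + 0.14² + 0.15² + 0.14² = 0.0256 + 0.0256 + 0.0081 + 0.0196 + 0.0004 + 0.0196 + 0.0225 + 0.0196 = 0.1410
O = 0.1111 / √(0.2268 × 0.1410) = 0.1111 / 0.17883 = 0.6213
O = 0.6213 < 0.8 → No.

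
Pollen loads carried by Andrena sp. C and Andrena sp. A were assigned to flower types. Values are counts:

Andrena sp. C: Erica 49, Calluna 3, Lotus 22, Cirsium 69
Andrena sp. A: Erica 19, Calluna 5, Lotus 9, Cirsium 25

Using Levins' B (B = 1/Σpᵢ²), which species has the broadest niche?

Andrena sp. A

Proportions for Andrena sp. C (n=143): 49/143=0.3427, 3/143=0.0210, 22/143=0.1538, 69/143=0.4825
Proportions for Andrena sp. A (n=58): 19/58=0.3276, 5/58=0.0862, 9/58=0.1552, 25/58=0.4310
Σp_Cᵢ² = 0.3427² + 0.0210² + 0.1538² + 0.4825² = 0.117443 + 0.000441 + 0.023654 + 0.232806 = 0.374344
B_C = 1 / 0.374344 = 2.6713
Σp_Aᵢ² = 0.3276² + 0.0862² + 0.1552² + 0.4310² = 0.107322 + 0.007430 + 0.024087 + 0.185761 = 0.324600
B_A = 1 / 0.324600 = 3.0807
Highest B → broadest niche (most generalist): Andrena sp. A (B = 3.08).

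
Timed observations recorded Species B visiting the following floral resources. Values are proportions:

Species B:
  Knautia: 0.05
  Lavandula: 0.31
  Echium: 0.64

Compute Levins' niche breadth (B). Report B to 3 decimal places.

1.968

Σpᵢ² = 0.05² + 0.31² + 0.64² = 0.0025 + 0.0961 + 0.4096 = 0.5082
B = 1 / 0.5082 = 1.96773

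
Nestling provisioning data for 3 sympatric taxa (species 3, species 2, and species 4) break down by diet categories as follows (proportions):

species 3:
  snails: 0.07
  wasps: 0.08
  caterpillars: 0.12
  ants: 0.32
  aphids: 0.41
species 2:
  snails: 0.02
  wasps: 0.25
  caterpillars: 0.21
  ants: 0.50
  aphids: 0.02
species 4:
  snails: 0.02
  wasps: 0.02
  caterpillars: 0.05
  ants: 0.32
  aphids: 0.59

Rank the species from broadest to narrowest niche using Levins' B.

Σp_3ᵢ² = 0.07² + 0.08² + 0.12² + 0.32² + 0.41² = 0.0049 + 0.0064 + 0.0144 + 0.1024 + 0.1681 = 0.2962
B_3 = 1 / 0.2962 = 3.3761
Σp_2ᵢ² = 0.02² + 0.25² + 0.21² + 0.50² + 0.02² = 0.0004 + 0.0625 + 0.0441 + 0.2500 + 0.0004 = 0.3574
B_2 = 1 / 0.3574 = 2.7980
Σp_4ᵢ² = 0.02² + 0.02² + 0.05² + 0.32² + 0.59² = 0.0004 + 0.0004 + 0.0025 + 0.1024 + 0.3481 = 0.4538
B_4 = 1 / 0.4538 = 2.2036
Ranking by B (broadest → narrowest): species 3 (3.38) > species 2 (2.80) > species 4 (2.20)

species 3 > species 2 > species 4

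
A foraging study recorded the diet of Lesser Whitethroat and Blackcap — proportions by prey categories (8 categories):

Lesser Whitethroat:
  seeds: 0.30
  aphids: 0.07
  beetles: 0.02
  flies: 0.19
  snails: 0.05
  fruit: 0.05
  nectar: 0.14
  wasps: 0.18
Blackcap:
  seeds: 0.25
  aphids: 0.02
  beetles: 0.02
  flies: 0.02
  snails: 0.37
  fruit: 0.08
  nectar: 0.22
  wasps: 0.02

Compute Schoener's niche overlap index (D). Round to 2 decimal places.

0.57

Σ|p₁ᵢ − p₂ᵢ| = 0.05 + 0.05 + 0.00 + 0.17 + 0.32 + 0.03 + 0.08 + 0.16 = 0.86
D = 1 − ½ × 0.86 = 1 − 0.430 = 0.5700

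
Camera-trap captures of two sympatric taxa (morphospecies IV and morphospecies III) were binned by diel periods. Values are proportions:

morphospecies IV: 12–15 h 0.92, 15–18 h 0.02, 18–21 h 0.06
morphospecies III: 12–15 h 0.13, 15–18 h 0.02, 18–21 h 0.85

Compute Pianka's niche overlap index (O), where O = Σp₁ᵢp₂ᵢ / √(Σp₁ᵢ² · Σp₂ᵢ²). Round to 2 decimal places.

Σ p₁ᵢp₂ᵢ = 0.1196 + 0.0004 + 0.0510 = 0.1710
Σp_1ᵢ² = 0.92² + 0.02² + 0.06² = 0.8464 + 0.0004 + 0.0036 = 0.8504
Σp_2ᵢ² = 0.13² + 0.02² + 0.85² = 0.0169 + 0.0004 + 0.7225 = 0.7398
O = 0.1710 / √(0.8504 × 0.7398) = 0.1710 / 0.79317 = 0.2156

0.22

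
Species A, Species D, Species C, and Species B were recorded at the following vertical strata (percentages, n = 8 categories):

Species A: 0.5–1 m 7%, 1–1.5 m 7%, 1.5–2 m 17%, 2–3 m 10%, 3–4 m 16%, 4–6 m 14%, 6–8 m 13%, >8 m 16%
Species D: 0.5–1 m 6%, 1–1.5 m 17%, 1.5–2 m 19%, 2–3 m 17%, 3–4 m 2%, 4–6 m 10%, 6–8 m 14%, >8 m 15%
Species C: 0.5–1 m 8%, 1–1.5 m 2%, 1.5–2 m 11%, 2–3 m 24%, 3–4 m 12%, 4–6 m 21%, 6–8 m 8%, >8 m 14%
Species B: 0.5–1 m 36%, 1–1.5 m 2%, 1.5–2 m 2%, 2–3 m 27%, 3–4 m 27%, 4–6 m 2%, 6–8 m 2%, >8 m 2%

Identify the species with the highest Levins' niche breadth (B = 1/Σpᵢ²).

Convert percentages to proportions (divide by 100).
Σp_Aᵢ² = 0.07² + 0.07² + 0.17² + 0.10² + 0.16² + 0.14² + 0.13² + 0.16² = 0.0049 + 0.0049 + 0.0289 + 0.0100 + 0.0256 + 0.0196 + 0.0169 + 0.0256 = 0.1364
B_A = 1 / 0.1364 = 7.3314
Σp_Dᵢ² = 0.06² + 0.17² + 0.19² + 0.17² + 0.02² + 0.10² + 0.14² + 0.15² = 0.0036 + 0.0289 + 0.0361 + 0.0289 + 0.0004 + 0.0100 + 0.0196 + 0.0225 = 0.1500
B_D = 1 / 0.1500 = 6.6667
Σp_Cᵢ² = 0.08² + 0.02² + 0.11² + 0.24² + 0.12² + 0.21² + 0.08² + 0.14² = 0.0064 + 0.0004 + 0.0121 + 0.0576 + 0.0144 + 0.0441 + 0.0064 + 0.0196 = 0.1610
B_C = 1 / 0.1610 = 6.2112
Σp_Bᵢ² = 0.36² + 0.02² + 0.02² + 0.27² + 0.27² + 0.02² + 0.02² + 0.02² = 0.1296 + 0.0004 + 0.0004 + 0.0729 + 0.0729 + 0.0004 + 0.0004 + 0.0004 = 0.2774
B_B = 1 / 0.2774 = 3.6049
Highest B → broadest niche (most generalist): Species A (B = 7.33).

Species A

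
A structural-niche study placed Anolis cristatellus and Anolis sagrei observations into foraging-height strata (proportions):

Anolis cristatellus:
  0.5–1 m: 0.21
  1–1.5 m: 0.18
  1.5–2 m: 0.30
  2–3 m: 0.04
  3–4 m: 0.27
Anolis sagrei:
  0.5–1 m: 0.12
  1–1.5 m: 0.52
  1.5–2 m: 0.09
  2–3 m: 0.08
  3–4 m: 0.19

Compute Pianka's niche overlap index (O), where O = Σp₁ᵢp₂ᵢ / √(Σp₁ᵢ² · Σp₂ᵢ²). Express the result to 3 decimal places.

0.705

Σ p₁ᵢp₂ᵢ = 0.0252 + 0.0936 + 0.0270 + 0.0032 + 0.0513 = 0.2003
Σp_1ᵢ² = 0.21² + 0.18² + 0.30² + 0.04² + 0.27² = 0.0441 + 0.0324 + 0.0900 + 0.0016 + 0.0729 = 0.2410
Σp_2ᵢ² = 0.12² + 0.52² + 0.09² + 0.08² + 0.19² = 0.0144 + 0.2704 + 0.0081 + 0.0064 + 0.0361 = 0.3354
O = 0.2003 / √(0.2410 × 0.3354) = 0.2003 / 0.284309 = 0.70452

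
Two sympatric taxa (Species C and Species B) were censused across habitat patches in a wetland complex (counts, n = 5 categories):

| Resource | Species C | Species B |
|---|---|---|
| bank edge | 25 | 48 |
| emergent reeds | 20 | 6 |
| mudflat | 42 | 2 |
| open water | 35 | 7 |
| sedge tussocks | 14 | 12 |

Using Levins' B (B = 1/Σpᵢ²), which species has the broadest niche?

Species C

Proportions for Species C (n=136): 25/136=0.1838, 20/136=0.1471, 42/136=0.3088, 35/136=0.2574, 14/136=0.1029
Proportions for Species B (n=75): 48/75=0.6400, 6/75=0.0800, 2/75=0.0267, 7/75=0.0933, 12/75=0.1600
Σp_Cᵢ² = 0.1838² + 0.1471² + 0.3088² + 0.2574² + 0.1029² = 0.033782 + 0.021638 + 0.095357 + 0.066255 + 0.010588 = 0.227620
B_C = 1 / 0.227620 = 4.3933
Σp_Bᵢ² = 0.6400² + 0.0800² + 0.0267² + 0.0933² + 0.1600² = 0.409600 + 0.006400 + 0.000713 + 0.008705 + 0.025600 = 0.451018
B_B = 1 / 0.451018 = 2.2172
Highest B → broadest niche (most generalist): Species C (B = 4.39).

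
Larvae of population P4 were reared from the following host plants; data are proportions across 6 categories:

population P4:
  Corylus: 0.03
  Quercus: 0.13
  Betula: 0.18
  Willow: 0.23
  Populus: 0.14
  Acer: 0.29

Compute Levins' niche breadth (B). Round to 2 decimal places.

Σpᵢ² = 0.03² + 0.13² + 0.18² + 0.23² + 0.14² + 0.29² = 0.0009 + 0.0169 + 0.0324 + 0.0529 + 0.0196 + 0.0841 = 0.2068
B = 1 / 0.2068 = 4.8356

4.84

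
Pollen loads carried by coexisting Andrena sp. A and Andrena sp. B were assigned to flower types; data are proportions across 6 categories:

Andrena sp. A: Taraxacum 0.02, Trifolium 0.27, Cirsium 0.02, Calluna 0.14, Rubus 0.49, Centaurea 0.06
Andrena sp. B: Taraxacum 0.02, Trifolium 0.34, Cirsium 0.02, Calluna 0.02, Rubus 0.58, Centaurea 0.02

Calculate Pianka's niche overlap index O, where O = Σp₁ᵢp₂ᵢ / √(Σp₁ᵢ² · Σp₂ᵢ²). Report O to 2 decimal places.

0.97

Σ p₁ᵢp₂ᵢ = 0.0004 + 0.0918 + 0.0004 + 0.0028 + 0.2842 + 0.0012 = 0.3808
Σp_1ᵢ² = 0.02² + 0.27² + 0.02² + 0.14² + 0.49² + 0.06² = 0.0004 + 0.0729 + 0.0004 + 0.0196 + 0.2401 + 0.0036 = 0.3370
Σp_2ᵢ² = 0.02² + 0.34² + 0.02² + 0.02² + 0.58² + 0.02² = 0.0004 + 0.1156 + 0.0004 + 0.0004 + 0.3364 + 0.0004 = 0.4536
O = 0.3808 / √(0.3370 × 0.4536) = 0.3808 / 0.39098 = 0.9740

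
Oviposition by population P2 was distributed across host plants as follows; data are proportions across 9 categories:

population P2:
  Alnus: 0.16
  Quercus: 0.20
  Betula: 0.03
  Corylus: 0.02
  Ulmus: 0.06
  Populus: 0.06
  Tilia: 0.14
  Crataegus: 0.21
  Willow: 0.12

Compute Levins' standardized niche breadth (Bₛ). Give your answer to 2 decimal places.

Σpᵢ² = 0.16² + 0.20² + 0.03² + 0.02² + 0.06² + 0.06² + 0.14² + 0.21² + 0.12² = 0.0256 + 0.0400 + 0.0009 + 0.0004 + 0.0036 + 0.0036 + 0.0196 + 0.0441 + 0.0144 = 0.1522
B = 1 / 0.1522 = 6.5703
Bₛ = (B − 1)/(n − 1) = (6.5703 − 1)/(9 − 1) = 5.5703/8 = 0.6963

0.70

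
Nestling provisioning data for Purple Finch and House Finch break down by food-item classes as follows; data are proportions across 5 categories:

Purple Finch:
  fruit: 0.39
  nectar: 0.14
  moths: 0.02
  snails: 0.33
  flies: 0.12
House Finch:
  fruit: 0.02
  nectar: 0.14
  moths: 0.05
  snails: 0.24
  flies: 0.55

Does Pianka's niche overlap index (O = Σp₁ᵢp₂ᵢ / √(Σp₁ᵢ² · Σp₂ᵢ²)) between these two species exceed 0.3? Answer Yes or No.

Yes

Σ p₁ᵢp₂ᵢ = 0.0078 + 0.0196 + 0.0010 + 0.0792 + 0.0660 = 0.1736
Σp_1ᵢ² = 0.39² + 0.14² + 0.02² + 0.33² + 0.12² = 0.1521 + 0.0196 + 0.0004 + 0.1089 + 0.0144 = 0.2954
Σp_2ᵢ² = 0.02² + 0.14² + 0.05² + 0.24² + 0.55² = 0.0004 + 0.0196 + 0.0025 + 0.0576 + 0.3025 = 0.3826
O = 0.1736 / √(0.2954 × 0.3826) = 0.1736 / 0.33618 = 0.5164
O = 0.5164 > 0.3 → Yes.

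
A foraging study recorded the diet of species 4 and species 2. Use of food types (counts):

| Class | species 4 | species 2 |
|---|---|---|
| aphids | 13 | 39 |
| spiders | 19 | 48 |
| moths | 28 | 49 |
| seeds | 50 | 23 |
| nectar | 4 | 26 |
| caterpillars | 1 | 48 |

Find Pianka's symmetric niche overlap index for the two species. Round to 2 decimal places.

Proportions for species 4 (n=115): 13/115=0.1130, 19/115=0.1652, 28/115=0.2435, 50/115=0.4348, 4/115=0.0348, 1/115=0.0087
Proportions for species 2 (n=233): 39/233=0.1674, 48/233=0.2060, 49/233=0.2103, 23/233=0.0987, 26/233=0.1116, 48/233=0.2060
Σ p₁ᵢp₂ᵢ = 0.018916 + 0.034031 + 0.051208 + 0.042915 + 0.003884 + 0.001792 = 0.152746
Σp_1ᵢ² = 0.1130² + 0.1652² + 0.2435² + 0.4348² + 0.0348² + 0.0087² = 0.012769 + 0.027291 + 0.059292 + 0.189051 + 0.001211 + 0.000076 = 0.289690
Σp_2ᵢ² = 0.1674² + 0.2060² + 0.2103² + 0.0987² + 0.1116² + 0.2060² = 0.028023 + 0.042436 + 0.044226 + 0.009742 + 0.012455 + 0.042436 = 0.179318
O = 0.152746 / √(0.289690 × 0.179318) = 0.152746 / 0.2279180 = 0.6702

0.67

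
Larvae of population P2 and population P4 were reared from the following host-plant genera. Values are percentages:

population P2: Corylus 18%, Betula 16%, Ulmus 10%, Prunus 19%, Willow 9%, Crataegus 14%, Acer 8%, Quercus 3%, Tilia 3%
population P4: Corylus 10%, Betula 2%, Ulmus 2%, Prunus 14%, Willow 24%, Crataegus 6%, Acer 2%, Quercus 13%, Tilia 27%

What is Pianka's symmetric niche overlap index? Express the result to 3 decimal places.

0.585

Convert percentages to proportions (divide by 100).
Σ p₁ᵢp₂ᵢ = 0.0180 + 0.0032 + 0.0020 + 0.0266 + 0.0216 + 0.0084 + 0.0016 + 0.0039 + 0.0081 = 0.0934
Σp_1ᵢ² = 0.18² + 0.16² + 0.10² + 0.19² + 0.09² + 0.14² + 0.08² + 0.03² + 0.03² = 0.0324 + 0.0256 + 0.0100 + 0.0361 + 0.0081 + 0.0196 + 0.0064 + 0.0009 + 0.0009 = 0.1400
Σp_2ᵢ² = 0.10² + 0.02² + 0.02² + 0.14² + 0.24² + 0.06² + 0.02² + 0.13² + 0.27² = 0.0100 + 0.0004 + 0.0004 + 0.0196 + 0.0576 + 0.0036 + 0.0004 + 0.0169 + 0.0729 = 0.1818
O = 0.0934 / √(0.1400 × 0.1818) = 0.0934 / 0.159537 = 0.58544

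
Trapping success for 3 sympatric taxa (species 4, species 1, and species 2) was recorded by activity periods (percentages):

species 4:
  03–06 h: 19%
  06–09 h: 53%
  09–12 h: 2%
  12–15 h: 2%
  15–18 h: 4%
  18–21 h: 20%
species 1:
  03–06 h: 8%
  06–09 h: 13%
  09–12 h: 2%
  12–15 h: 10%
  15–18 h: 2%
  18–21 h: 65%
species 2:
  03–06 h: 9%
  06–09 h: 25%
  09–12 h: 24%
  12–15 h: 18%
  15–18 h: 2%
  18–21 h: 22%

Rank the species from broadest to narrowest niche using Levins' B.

species 2 > species 4 > species 1

Convert percentages to proportions (divide by 100).
Σp_4ᵢ² = 0.19² + 0.53² + 0.02² + 0.02² + 0.04² + 0.20² = 0.0361 + 0.2809 + 0.0004 + 0.0004 + 0.0016 + 0.0400 = 0.3594
B_4 = 1 / 0.3594 = 2.7824
Σp_1ᵢ² = 0.08² + 0.13² + 0.02² + 0.10² + 0.02² + 0.65² = 0.0064 + 0.0169 + 0.0004 + 0.0100 + 0.0004 + 0.4225 = 0.4566
B_1 = 1 / 0.4566 = 2.1901
Σp_2ᵢ² = 0.09² + 0.25² + 0.24² + 0.18² + 0.02² + 0.22² = 0.0081 + 0.0625 + 0.0576 + 0.0324 + 0.0004 + 0.0484 = 0.2094
B_2 = 1 / 0.2094 = 4.7755
Ranking by B (broadest → narrowest): species 2 (4.78) > species 4 (2.78) > species 1 (2.19)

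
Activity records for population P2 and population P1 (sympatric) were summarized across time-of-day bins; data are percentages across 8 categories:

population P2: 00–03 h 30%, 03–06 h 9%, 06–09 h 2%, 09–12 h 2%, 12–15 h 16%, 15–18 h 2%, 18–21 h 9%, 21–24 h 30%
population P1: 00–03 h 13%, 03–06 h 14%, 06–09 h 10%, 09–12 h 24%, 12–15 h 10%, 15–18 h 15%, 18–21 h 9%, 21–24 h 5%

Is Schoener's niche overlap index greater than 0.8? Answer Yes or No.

Convert percentages to proportions (divide by 100).
Σ|p₁ᵢ − p₂ᵢ| = 0.17 + 0.05 + 0.08 + 0.22 + 0.06 + 0.13 + 0.00 + 0.25 = 0.96
D = 1 − ½ × 0.96 = 1 − 0.480 = 0.5200
D = 0.5200 < 0.8 → No.

No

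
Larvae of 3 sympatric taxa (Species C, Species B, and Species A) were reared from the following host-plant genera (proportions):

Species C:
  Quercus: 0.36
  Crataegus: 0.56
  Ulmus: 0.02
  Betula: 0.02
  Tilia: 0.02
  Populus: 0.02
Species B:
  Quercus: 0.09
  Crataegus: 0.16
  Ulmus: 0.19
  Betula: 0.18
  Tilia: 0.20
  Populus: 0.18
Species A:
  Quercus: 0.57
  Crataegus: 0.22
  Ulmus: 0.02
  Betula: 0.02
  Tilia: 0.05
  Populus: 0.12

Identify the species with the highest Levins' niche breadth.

Species B

Σp_Cᵢ² = 0.36² + 0.56² + 0.02² + 0.02² + 0.02² + 0.02² = 0.1296 + 0.3136 + 0.0004 + 0.0004 + 0.0004 + 0.0004 = 0.4448
B_C = 1 / 0.4448 = 2.2482
Σp_Bᵢ² = 0.09² + 0.16² + 0.19² + 0.18² + 0.20² + 0.18² = 0.0081 + 0.0256 + 0.0361 + 0.0324 + 0.0400 + 0.0324 = 0.1746
B_B = 1 / 0.1746 = 5.7274
Σp_Aᵢ² = 0.57² + 0.22² + 0.02² + 0.02² + 0.05² + 0.12² = 0.3249 + 0.0484 + 0.0004 + 0.0004 + 0.0025 + 0.0144 = 0.3910
B_A = 1 / 0.3910 = 2.5575
Highest B → broadest niche (most generalist): Species B (B = 5.73).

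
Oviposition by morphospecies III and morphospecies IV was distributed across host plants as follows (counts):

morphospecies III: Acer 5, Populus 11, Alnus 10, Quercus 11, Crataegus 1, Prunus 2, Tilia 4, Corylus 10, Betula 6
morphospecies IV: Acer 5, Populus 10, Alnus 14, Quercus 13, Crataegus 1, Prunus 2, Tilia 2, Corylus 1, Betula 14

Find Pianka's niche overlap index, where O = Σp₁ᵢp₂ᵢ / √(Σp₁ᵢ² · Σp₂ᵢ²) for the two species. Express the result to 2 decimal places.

0.87

Proportions for morphospecies III (n=60): 5/60=0.0833, 11/60=0.1833, 10/60=0.1667, 11/60=0.1833, 1/60=0.0167, 2/60=0.0333, 4/60=0.0667, 10/60=0.1667, 6/60=0.1000
Proportions for morphospecies IV (n=62): 5/62=0.0806, 10/62=0.1613, 14/62=0.2258, 13/62=0.2097, 1/62=0.0161, 2/62=0.0323, 2/62=0.0323, 1/62=0.0161, 14/62=0.2258
Σ p₁ᵢp₂ᵢ = 0.006714 + 0.029566 + 0.037641 + 0.038438 + 0.000269 + 0.001076 + 0.002154 + 0.002684 + 0.022580 = 0.141122
Σp_1ᵢ² = 0.0833² + 0.1833² + 0.1667² + 0.1833² + 0.0167² + 0.0333² + 0.0667² + 0.1667² + 0.1000² = 0.006939 + 0.033599 + 0.027789 + 0.033599 + 0.000279 + 0.001109 + 0.004449 + 0.027789 + 0.010000 = 0.145552
Σp_2ᵢ² = 0.0806² + 0.1613² + 0.2258² + 0.2097² + 0.0161² + 0.0323² + 0.0323² + 0.0161² + 0.2258² = 0.006496 + 0.026018 + 0.050986 + 0.043974 + 0.000259 + 0.001043 + 0.001043 + 0.000259 + 0.050986 = 0.181064
O = 0.141122 / √(0.145552 × 0.181064) = 0.141122 / 0.1623399 = 0.8693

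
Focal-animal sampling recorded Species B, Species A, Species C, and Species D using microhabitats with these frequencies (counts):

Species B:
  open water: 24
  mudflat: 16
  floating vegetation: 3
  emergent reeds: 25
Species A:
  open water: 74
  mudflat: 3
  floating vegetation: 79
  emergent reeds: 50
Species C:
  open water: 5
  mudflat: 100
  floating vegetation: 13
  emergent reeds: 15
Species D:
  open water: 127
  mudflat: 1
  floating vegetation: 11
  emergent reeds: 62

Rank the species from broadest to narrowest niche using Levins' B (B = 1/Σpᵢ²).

Species B > Species A > Species D > Species C

Proportions for Species B (n=68): 24/68=0.3529, 16/68=0.2353, 3/68=0.0441, 25/68=0.3676
Proportions for Species A (n=206): 74/206=0.3592, 3/206=0.0146, 79/206=0.3835, 50/206=0.2427
Proportions for Species C (n=133): 5/133=0.0376, 100/133=0.7519, 13/133=0.0977, 15/133=0.1128
Proportions for Species D (n=201): 127/201=0.6318, 1/201=0.0050, 11/201=0.0547, 62/201=0.3085
Σp_Bᵢ² = 0.3529² + 0.2353² + 0.0441² + 0.3676² = 0.124538 + 0.055366 + 0.001945 + 0.135130 = 0.316979
B_B = 1 / 0.316979 = 3.1548
Σp_Aᵢ² = 0.3592² + 0.0146² + 0.3835² + 0.2427² = 0.129025 + 0.000213 + 0.147072 + 0.058903 = 0.335213
B_A = 1 / 0.335213 = 2.9832
Σp_Cᵢ² = 0.0376² + 0.7519² + 0.0977² + 0.1128² = 0.001414 + 0.565354 + 0.009545 + 0.012724 = 0.589037
B_C = 1 / 0.589037 = 1.6977
Σp_Dᵢ² = 0.6318² + 0.0050² + 0.0547² + 0.3085² = 0.399171 + 0.000025 + 0.002992 + 0.095172 = 0.497360
B_D = 1 / 0.497360 = 2.0106
Ranking by B (broadest → narrowest): Species B (3.15) > Species A (2.98) > Species D (2.01) > Species C (1.70)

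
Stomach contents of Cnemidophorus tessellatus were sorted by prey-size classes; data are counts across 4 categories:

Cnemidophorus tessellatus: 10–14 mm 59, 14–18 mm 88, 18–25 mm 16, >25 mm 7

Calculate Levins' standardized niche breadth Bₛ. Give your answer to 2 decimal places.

0.50

Proportions for Cnemidophorus tessellatus (n=170): 59/170=0.3471, 88/170=0.5176, 16/170=0.0941, 7/170=0.0412
Σpᵢ² = 0.3471² + 0.5176² + 0.0941² + 0.0412² = 0.120478 + 0.267910 + 0.008855 + 0.001697 = 0.398940
B = 1 / 0.398940 = 2.5066
Bₛ = (B − 1)/(n − 1) = (2.5066 − 1)/(4 − 1) = 1.5066/3 = 0.5022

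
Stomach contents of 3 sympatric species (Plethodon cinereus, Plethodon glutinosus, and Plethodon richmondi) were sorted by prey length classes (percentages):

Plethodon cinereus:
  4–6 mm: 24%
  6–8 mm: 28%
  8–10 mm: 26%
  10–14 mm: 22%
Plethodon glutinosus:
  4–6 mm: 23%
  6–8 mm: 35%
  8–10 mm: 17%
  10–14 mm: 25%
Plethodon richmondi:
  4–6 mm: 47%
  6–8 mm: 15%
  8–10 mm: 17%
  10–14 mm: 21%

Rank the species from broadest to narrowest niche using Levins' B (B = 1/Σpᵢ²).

Plethodon cinereus > Plethodon glutinosus > Plethodon richmondi

Convert percentages to proportions (divide by 100).
Σp_cineᵢ² = 0.24² + 0.28² + 0.26² + 0.22² = 0.0576 + 0.0784 + 0.0676 + 0.0484 = 0.2520
B_cine = 1 / 0.2520 = 3.9683
Σp_glutᵢ² = 0.23² + 0.35² + 0.17² + 0.25² = 0.0529 + 0.1225 + 0.0289 + 0.0625 = 0.2668
B_glut = 1 / 0.2668 = 3.7481
Σp_richᵢ² = 0.47² + 0.15² + 0.17² + 0.21² = 0.2209 + 0.0225 + 0.0289 + 0.0441 = 0.3164
B_rich = 1 / 0.3164 = 3.1606
Ranking by B (broadest → narrowest): Plethodon cinereus (3.97) > Plethodon glutinosus (3.75) > Plethodon richmondi (3.16)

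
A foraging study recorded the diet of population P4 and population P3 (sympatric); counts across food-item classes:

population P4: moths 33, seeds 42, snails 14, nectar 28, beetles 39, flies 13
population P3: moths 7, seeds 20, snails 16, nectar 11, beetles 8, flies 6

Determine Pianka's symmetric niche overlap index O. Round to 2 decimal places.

Proportions for population P4 (n=169): 33/169=0.1953, 42/169=0.2485, 14/169=0.0828, 28/169=0.1657, 39/169=0.2308, 13/169=0.0769
Proportions for population P3 (n=68): 7/68=0.1029, 20/68=0.2941, 16/68=0.2353, 11/68=0.1618, 8/68=0.1176, 6/68=0.0882
Σ p₁ᵢp₂ᵢ = 0.020096 + 0.073084 + 0.019483 + 0.026810 + 0.027142 + 0.006783 = 0.173398
Σp_1ᵢ² = 0.1953² + 0.2485² + 0.0828² + 0.1657² + 0.2308² + 0.0769² = 0.038142 + 0.061752 + 0.006856 + 0.027456 + 0.053269 + 0.005914 = 0.193389
Σp_2ᵢ² = 0.1029² + 0.2941² + 0.2353² + 0.1618² + 0.1176² + 0.0882² = 0.010588 + 0.086495 + 0.055366 + 0.026179 + 0.013830 + 0.007779 = 0.200237
O = 0.173398 / √(0.193389 × 0.200237) = 0.173398 / 0.1967832 = 0.8812

0.88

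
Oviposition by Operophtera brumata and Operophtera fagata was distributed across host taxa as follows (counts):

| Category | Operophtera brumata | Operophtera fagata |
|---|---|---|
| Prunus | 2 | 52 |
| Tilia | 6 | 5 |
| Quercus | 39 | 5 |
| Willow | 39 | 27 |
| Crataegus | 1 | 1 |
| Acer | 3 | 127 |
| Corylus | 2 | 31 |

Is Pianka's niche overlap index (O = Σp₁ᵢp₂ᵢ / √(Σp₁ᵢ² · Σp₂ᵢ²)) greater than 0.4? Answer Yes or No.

No

Proportions for Operophtera brumata (n=92): 2/92=0.0217, 6/92=0.0652, 39/92=0.4239, 39/92=0.4239, 1/92=0.0109, 3/92=0.0326, 2/92=0.0217
Proportions for Operophtera fagata (n=248): 52/248=0.2097, 5/248=0.0202, 5/248=0.0202, 27/248=0.1089, 1/248=0.0040, 127/248=0.5121, 31/248=0.1250
Σ p₁ᵢp₂ᵢ = 0.004550 + 0.001317 + 0.008563 + 0.046163 + 0.000044 + 0.016694 + 0.002713 = 0.080044
Σp_1ᵢ² = 0.0217² + 0.0652² + 0.4239² + 0.4239² + 0.0109² + 0.0326² + 0.0217² = 0.000471 + 0.004251 + 0.179691 + 0.179691 + 0.000119 + 0.001063 + 0.000471 = 0.365757
Σp_2ᵢ² = 0.2097² + 0.0202² + 0.0202² + 0.1089² + 0.0040² + 0.5121² + 0.1250² = 0.043974 + 0.000408 + 0.000408 + 0.011859 + 0.000016 + 0.262246 + 0.015625 = 0.334536
O = 0.080044 / √(0.365757 × 0.334536) = 0.080044 / 0.3497983 = 0.2288
O = 0.2288 < 0.4 → No.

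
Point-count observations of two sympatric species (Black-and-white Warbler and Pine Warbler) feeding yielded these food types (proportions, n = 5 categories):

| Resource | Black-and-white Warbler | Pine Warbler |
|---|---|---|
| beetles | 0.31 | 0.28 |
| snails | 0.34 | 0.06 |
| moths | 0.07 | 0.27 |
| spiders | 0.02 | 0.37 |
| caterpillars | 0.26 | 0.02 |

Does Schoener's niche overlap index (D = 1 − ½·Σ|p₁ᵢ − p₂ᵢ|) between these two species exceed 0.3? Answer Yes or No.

Σ|p₁ᵢ − p₂ᵢ| = 0.03 + 0.28 + 0.20 + 0.35 + 0.24 = 1.10
D = 1 − ½ × 1.10 = 1 − 0.550 = 0.4500
D = 0.4500 > 0.3 → Yes.

Yes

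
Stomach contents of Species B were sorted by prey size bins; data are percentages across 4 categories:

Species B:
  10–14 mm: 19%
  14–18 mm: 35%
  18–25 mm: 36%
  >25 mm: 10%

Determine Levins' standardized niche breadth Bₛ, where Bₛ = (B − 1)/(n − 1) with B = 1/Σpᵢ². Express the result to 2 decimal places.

0.78

Convert percentages to proportions (divide by 100).
Σpᵢ² = 0.19² + 0.35² + 0.36² + 0.10² = 0.0361 + 0.1225 + 0.1296 + 0.0100 = 0.2982
B = 1 / 0.2982 = 3.3535
Bₛ = (B − 1)/(n − 1) = (3.3535 − 1)/(4 − 1) = 2.3535/3 = 0.7845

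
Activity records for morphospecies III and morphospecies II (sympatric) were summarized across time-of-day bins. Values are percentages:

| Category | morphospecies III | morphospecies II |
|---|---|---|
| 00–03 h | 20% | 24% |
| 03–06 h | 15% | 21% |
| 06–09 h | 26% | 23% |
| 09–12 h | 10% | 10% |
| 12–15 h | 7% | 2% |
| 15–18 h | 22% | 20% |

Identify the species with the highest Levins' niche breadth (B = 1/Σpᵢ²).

Convert percentages to proportions (divide by 100).
Σp_IIIᵢ² = 0.20² + 0.15² + 0.26² + 0.10² + 0.07² + 0.22² = 0.0400 + 0.0225 + 0.0676 + 0.0100 + 0.0049 + 0.0484 = 0.1934
B_III = 1 / 0.1934 = 5.1706
Σp_IIᵢ² = 0.24² + 0.21² + 0.23² + 0.10² + 0.02² + 0.20² = 0.0576 + 0.0441 + 0.0529 + 0.0100 + 0.0004 + 0.0400 = 0.2050
B_II = 1 / 0.2050 = 4.8780
Highest B → broadest niche (most generalist): morphospecies III (B = 5.17).

morphospecies III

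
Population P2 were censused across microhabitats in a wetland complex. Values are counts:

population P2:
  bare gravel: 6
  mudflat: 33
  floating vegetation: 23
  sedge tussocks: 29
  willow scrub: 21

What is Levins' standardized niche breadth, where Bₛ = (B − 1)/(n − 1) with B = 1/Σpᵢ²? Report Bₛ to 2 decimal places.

Proportions for population P2 (n=112): 6/112=0.0536, 33/112=0.2946, 23/112=0.2054, 29/112=0.2589, 21/112=0.1875
Σpᵢ² = 0.0536² + 0.2946² + 0.2054² + 0.2589² + 0.1875² = 0.002873 + 0.086789 + 0.042189 + 0.067029 + 0.035156 = 0.234036
B = 1 / 0.234036 = 4.2728
Bₛ = (B − 1)/(n − 1) = (4.2728 − 1)/(5 − 1) = 3.2728/4 = 0.8182

0.82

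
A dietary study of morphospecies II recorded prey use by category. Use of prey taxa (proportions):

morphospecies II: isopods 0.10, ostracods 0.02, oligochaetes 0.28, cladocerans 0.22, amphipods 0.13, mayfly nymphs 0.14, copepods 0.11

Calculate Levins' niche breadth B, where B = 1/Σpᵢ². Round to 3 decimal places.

5.382

Σpᵢ² = 0.10² + 0.02² + 0.28² + 0.22² + 0.13² + 0.14² + 0.11² = 0.0100 + 0.0004 + 0.0784 + 0.0484 + 0.0169 + 0.0196 + 0.0121 = 0.1858
B = 1 / 0.1858 = 5.38213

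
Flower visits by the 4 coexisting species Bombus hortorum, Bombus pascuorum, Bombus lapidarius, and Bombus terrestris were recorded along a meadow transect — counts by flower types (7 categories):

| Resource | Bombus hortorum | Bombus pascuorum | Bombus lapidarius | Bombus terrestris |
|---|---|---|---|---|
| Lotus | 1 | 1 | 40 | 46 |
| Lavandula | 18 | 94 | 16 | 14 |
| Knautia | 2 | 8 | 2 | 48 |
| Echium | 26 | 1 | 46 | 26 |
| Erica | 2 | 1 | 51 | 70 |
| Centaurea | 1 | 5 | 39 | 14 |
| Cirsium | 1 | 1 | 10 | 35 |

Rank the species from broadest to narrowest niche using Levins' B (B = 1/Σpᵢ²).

Proportions for Bombus hortorum (n=51): 1/51=0.0196, 18/51=0.3529, 2/51=0.0392, 26/51=0.5098, 2/51=0.0392, 1/51=0.0196, 1/51=0.0196
Proportions for Bombus pascuorum (n=111): 1/111=0.0090, 94/111=0.8468, 8/111=0.0721, 1/111=0.0090, 1/111=0.0090, 5/111=0.0450, 1/111=0.0090
Proportions for Bombus lapidarius (n=204): 40/204=0.1961, 16/204=0.0784, 2/204=0.0098, 46/204=0.2255, 51/204=0.2500, 39/204=0.1912, 10/204=0.0490
Proportions for Bombus terrestris (n=253): 46/253=0.1818, 14/253=0.0553, 48/253=0.1897, 26/253=0.1028, 70/253=0.2767, 14/253=0.0553, 35/253=0.1383
Σp_hortᵢ² = 0.0196² + 0.3529² + 0.0392² + 0.5098² + 0.0392² + 0.0196² + 0.0196² = 0.000384 + 0.124538 + 0.001537 + 0.259896 + 0.001537 + 0.000384 + 0.000384 = 0.388660
B_hort = 1 / 0.388660 = 2.5729
Σp_pascᵢ² = 0.0090² + 0.8468² + 0.0721² + 0.0090² + 0.0090² + 0.0450² + 0.0090² = 0.000081 + 0.717070 + 0.005198 + 0.000081 + 0.000081 + 0.002025 + 0.000081 = 0.724617
B_pasc = 1 / 0.724617 = 1.3800
Σp_lapiᵢ² = 0.1961² + 0.0784² + 0.0098² + 0.2255² + 0.2500² + 0.1912² + 0.0490² = 0.038455 + 0.006147 + 0.000096 + 0.050850 + 0.062500 + 0.036557 + 0.002401 = 0.197006
B_lapi = 1 / 0.197006 = 5.0760
Σp_terrᵢ² = 0.1818² + 0.0553² + 0.1897² + 0.1028² + 0.2767² + 0.0553² + 0.1383² = 0.033051 + 0.003058 + 0.035986 + 0.010568 + 0.076563 + 0.003058 + 0.019127 = 0.181411
B_terr = 1 / 0.181411 = 5.5123
Ranking by B (broadest → narrowest): Bombus terrestris (5.51) > Bombus lapidarius (5.08) > Bombus hortorum (2.57) > Bombus pascuorum (1.38)

Bombus terrestris > Bombus lapidarius > Bombus hortorum > Bombus pascuorum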